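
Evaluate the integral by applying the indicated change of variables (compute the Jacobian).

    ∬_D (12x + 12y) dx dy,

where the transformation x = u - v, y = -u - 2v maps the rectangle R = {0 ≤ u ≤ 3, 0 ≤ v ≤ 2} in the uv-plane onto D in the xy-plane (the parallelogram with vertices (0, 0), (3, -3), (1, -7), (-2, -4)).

Compute the Jacobian determinant of (x, y) with respect to (u, v):

    ∂(x,y)/∂(u,v) = | 1  -1 | = (1)(-2) - (-1)(-1) = -3.
                   | -1  -2 |

Its absolute value is |J| = 3 (the area scaling factor).

Substituting x = u - v, y = -u - 2v into the integrand,

    12x + 12y → -36v,

so the integral becomes

    ∬_R (-36v) · |J| du dv = ∫_0^3 ∫_0^2 (-108v) dv du.

Inner (v): -216.
Outer (u): -648.

Therefore ∬_D (12x + 12y) dx dy = -648.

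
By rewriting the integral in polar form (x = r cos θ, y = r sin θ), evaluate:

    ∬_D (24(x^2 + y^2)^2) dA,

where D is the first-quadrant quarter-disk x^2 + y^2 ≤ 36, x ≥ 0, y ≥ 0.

The region D is 0 ≤ r ≤ 6, 0 ≤ θ ≤ π/2 in polar coordinates, where x = r cos(θ), y = r sin(θ), and dA = r dr dθ.

Under the substitution, the integrand becomes 24r^4, so

    ∬_D (24(x^2 + y^2)^2) dA = ∫_{0}^{π/2} ∫_{0}^{6} (24r^4) · r dr dθ.

Inner integral (in r): ∫_{0}^{6} (24r^4) · r dr = 186624.

Outer integral (in θ): ∫_{0}^{π/2} (186624) dθ = 93312π.

Therefore ∬_D (24(x^2 + y^2)^2) dA = 93312π.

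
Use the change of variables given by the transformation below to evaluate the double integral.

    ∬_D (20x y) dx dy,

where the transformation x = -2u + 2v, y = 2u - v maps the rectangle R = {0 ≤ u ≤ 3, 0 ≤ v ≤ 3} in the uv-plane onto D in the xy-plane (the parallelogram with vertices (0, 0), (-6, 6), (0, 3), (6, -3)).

Compute the Jacobian determinant of (x, y) with respect to (u, v):

    ∂(x,y)/∂(u,v) = | -2  2 | = (-2)(-1) - (2)(2) = -2.
                   | 2  -1 |

Its absolute value is |J| = 2 (the area scaling factor).

Substituting x = -2u + 2v, y = 2u - v into the integrand,

    20x y → -80u^2 + 120u v - 40v^2,

so the integral becomes

    ∬_R (-80u^2 + 120u v - 40v^2) · |J| du dv = ∫_0^3 ∫_0^3 (-160u^2 + 240u v - 80v^2) dv du.

Inner (v): -480u^2 + 1080u - 720.
Outer (u): -1620.

Therefore ∬_D (20x y) dx dy = -1620.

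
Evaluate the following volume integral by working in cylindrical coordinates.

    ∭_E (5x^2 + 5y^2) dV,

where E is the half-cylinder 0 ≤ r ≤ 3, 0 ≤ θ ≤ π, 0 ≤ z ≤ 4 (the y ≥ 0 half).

In cylindrical coordinates, x = r cos(θ), y = r sin(θ), z = z, and dV = r dr dθ dz.

The integrand becomes 5r^2, so

    ∭_E (5x^2 + 5y^2) dV = ∫_{0}^{π} ∫_{0}^{3} ∫_{0}^{4} (5r^2) · r dz dr dθ.

Inner (z): 20r^3.
Middle (r from 0 to 3): 405.
Outer (θ): 405π.

Therefore the triple integral equals 405π.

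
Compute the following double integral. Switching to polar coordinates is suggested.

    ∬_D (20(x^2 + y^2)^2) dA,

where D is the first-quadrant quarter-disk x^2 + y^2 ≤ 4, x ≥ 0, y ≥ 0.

The region D is 0 ≤ r ≤ 2, 0 ≤ θ ≤ π/2 in polar coordinates, where x = r cos(θ), y = r sin(θ), and dA = r dr dθ.

Under the substitution, the integrand becomes 20r^4, so

    ∬_D (20(x^2 + y^2)^2) dA = ∫_{0}^{π/2} ∫_{0}^{2} (20r^4) · r dr dθ.

Inner integral (in r): ∫_{0}^{2} (20r^4) · r dr = 640/3.

Outer integral (in θ): ∫_{0}^{π/2} (640/3) dθ = 320π/3.

Therefore ∬_D (20(x^2 + y^2)^2) dA = 320π/3.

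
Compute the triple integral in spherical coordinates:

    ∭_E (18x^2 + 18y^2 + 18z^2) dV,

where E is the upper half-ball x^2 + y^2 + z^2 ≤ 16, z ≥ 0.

In spherical coordinates, x = ρ sin(φ) cos(θ), y = ρ sin(φ) sin(θ), z = ρ cos(φ), and dV = ρ^2 sin(φ) dρ dφ dθ.

The integrand becomes 18ρ^2, so

    ∭_E (18x^2 + 18y^2 + 18z^2) dV = ∫_{0}^{2π} ∫_{0}^{π/2} ∫_{0}^{4} (18ρ^2) · ρ^2 sin(φ) dρ dφ dθ.

Inner (ρ): 18432sin(φ)/5.
Middle (φ): 18432/5.
Outer (θ): 36864π/5.

Therefore the triple integral equals 36864π/5.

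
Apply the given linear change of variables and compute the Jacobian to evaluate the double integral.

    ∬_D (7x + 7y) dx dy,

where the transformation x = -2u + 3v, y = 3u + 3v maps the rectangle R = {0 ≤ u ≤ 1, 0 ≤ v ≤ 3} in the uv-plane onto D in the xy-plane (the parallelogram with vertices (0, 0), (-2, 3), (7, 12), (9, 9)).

Compute the Jacobian determinant of (x, y) with respect to (u, v):

    ∂(x,y)/∂(u,v) = | -2  3 | = (-2)(3) - (3)(3) = -15.
                   | 3  3 |

Its absolute value is |J| = 15 (the area scaling factor).

Substituting x = -2u + 3v, y = 3u + 3v into the integrand,

    7x + 7y → 7u + 42v,

so the integral becomes

    ∬_R (7u + 42v) · |J| du dv = ∫_0^1 ∫_0^3 (105u + 630v) dv du.

Inner (v): 315u + 2835.
Outer (u): 5985/2.

Therefore ∬_D (7x + 7y) dx dy = 5985/2.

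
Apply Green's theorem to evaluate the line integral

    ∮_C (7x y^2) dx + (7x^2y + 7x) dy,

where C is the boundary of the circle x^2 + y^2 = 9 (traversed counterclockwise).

Green's theorem converts the closed line integral into a double integral over the enclosed region D:

    ∮_C P dx + Q dy = ∬_D (∂Q/∂x - ∂P/∂y) dA.

Here P = 7x y^2, Q = 7x^2y + 7x, so

    ∂Q/∂x = 14x y + 7,    ∂P/∂y = 14x y,
    ∂Q/∂x - ∂P/∂y = 7.

D is the region x^2 + y^2 ≤ 9. Evaluating the double integral:

In polar coordinates (x = r cos θ, y = r sin θ, dA = r dr dθ) the integrand becomes 7, so

    ∬_D (7) dA = ∫_0^{2π} ∫_0^{3} (7) · r dr dθ.

Inner (r from 0 to 3): 63/2.
Outer (θ from 0 to 2π): 63π.

Therefore ∮_C P dx + Q dy = 63π.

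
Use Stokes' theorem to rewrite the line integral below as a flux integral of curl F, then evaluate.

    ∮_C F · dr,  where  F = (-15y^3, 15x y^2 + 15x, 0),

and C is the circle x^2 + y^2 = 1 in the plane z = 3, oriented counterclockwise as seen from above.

Let S be the flat disk x^2 + y^2 ≤ 1 in the plane z = 3, with upward unit normal n̂ = ẑ. By Stokes' theorem,

    ∮_C F · dr = ∬_S (∇ × F) · n̂ dS = ∬_D (curl F)_z dA,

where D is the disk x^2 + y^2 ≤ 1.

Compute the curl of F = (-15y^3, 15x y^2 + 15x, 0):
    (∇ × F)_x = ∂F_z/∂y - ∂F_y/∂z = 0,
    (∇ × F)_y = ∂F_x/∂z - ∂F_z/∂x = 0,
    (∇ × F)_z = ∂F_y/∂x - ∂F_x/∂y = 60y^2 + 15.

On z = 3, (curl F)_z = 60y^2 + 15.

Convert to polar (x = r cos θ, y = r sin θ, dA = r dr dθ); the integrand becomes 60r^2sin(θ)^2 + 15, so

    ∬_D (curl F)_z dA = ∫_0^{2π} ∫_0^{1} (60r^2sin(θ)^2 + 15) · r dr dθ.

Inner (r from 0 to 1): 15sin(θ)^2 + 15/2.
Outer (θ from 0 to 2π): 30π.

Therefore ∮_C F · dr = 30π.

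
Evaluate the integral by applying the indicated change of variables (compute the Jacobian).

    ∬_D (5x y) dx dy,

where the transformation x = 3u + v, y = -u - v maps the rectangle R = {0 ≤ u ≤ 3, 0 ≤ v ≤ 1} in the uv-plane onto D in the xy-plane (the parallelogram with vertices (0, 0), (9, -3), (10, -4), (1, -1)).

Compute the Jacobian determinant of (x, y) with respect to (u, v):

    ∂(x,y)/∂(u,v) = | 3  1 | = (3)(-1) - (1)(-1) = -2.
                   | -1  -1 |

Its absolute value is |J| = 2 (the area scaling factor).

Substituting x = 3u + v, y = -u - v into the integrand,

    5x y → -15u^2 - 20u v - 5v^2,

so the integral becomes

    ∬_R (-15u^2 - 20u v - 5v^2) · |J| du dv = ∫_0^3 ∫_0^1 (-30u^2 - 40u v - 10v^2) dv du.

Inner (v): -30u^2 - 20u - 10/3.
Outer (u): -370.

Therefore ∬_D (5x y) dx dy = -370.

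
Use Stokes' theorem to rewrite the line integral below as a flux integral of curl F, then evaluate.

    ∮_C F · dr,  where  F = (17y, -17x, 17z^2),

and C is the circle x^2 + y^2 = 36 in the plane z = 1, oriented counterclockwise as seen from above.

Let S be the flat disk x^2 + y^2 ≤ 36 in the plane z = 1, with upward unit normal n̂ = ẑ. By Stokes' theorem,

    ∮_C F · dr = ∬_S (∇ × F) · n̂ dS = ∬_D (curl F)_z dA,

where D is the disk x^2 + y^2 ≤ 36.

Compute the curl of F = (17y, -17x, 17z^2):
    (∇ × F)_x = ∂F_z/∂y - ∂F_y/∂z = 0,
    (∇ × F)_y = ∂F_x/∂z - ∂F_z/∂x = 0,
    (∇ × F)_z = ∂F_y/∂x - ∂F_x/∂y = -34.

On z = 1, (curl F)_z = -34.

Convert to polar (x = r cos θ, y = r sin θ, dA = r dr dθ); the integrand becomes -34, so

    ∬_D (curl F)_z dA = ∫_0^{2π} ∫_0^{6} (-34) · r dr dθ.

Inner (r from 0 to 6): -612.
Outer (θ from 0 to 2π): -1224π.

Therefore ∮_C F · dr = -1224π.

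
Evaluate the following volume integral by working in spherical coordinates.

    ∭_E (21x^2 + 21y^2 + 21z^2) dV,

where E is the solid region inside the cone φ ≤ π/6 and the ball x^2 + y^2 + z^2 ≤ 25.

In spherical coordinates, x = ρ sin(φ) cos(θ), y = ρ sin(φ) sin(θ), z = ρ cos(φ), and dV = ρ^2 sin(φ) dρ dφ dθ.

The integrand becomes 21ρ^2, so

    ∭_E (21x^2 + 21y^2 + 21z^2) dV = ∫_{0}^{2π} ∫_{0}^{π/6} ∫_{0}^{5} (21ρ^2) · ρ^2 sin(φ) dρ dφ dθ.

Inner (ρ): 13125sin(φ).
Middle (φ): 13125 - 13125sqrt(3)/2.
Outer (θ): 13125π (2 - sqrt(3)).

Therefore the triple integral equals 13125π (2 - sqrt(3)).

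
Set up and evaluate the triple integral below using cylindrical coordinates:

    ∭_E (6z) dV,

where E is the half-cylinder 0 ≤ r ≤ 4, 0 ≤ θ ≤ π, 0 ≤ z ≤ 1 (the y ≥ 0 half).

In cylindrical coordinates, x = r cos(θ), y = r sin(θ), z = z, and dV = r dr dθ dz.

The integrand becomes 6z, so

    ∭_E (6z) dV = ∫_{0}^{π} ∫_{0}^{4} ∫_{0}^{1} (6z) · r dz dr dθ.

Inner (z): 3r.
Middle (r from 0 to 4): 24.
Outer (θ): 24π.

Therefore the triple integral equals 24π.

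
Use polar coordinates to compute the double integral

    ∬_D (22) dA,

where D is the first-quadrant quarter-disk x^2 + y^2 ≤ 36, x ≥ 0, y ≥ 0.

The region D is 0 ≤ r ≤ 6, 0 ≤ θ ≤ π/2 in polar coordinates, where x = r cos(θ), y = r sin(θ), and dA = r dr dθ.

Under the substitution, the integrand becomes 22, so

    ∬_D (22) dA = ∫_{0}^{π/2} ∫_{0}^{6} (22) · r dr dθ.

Inner integral (in r): ∫_{0}^{6} (22) · r dr = 396.

Outer integral (in θ): ∫_{0}^{π/2} (396) dθ = 198π.

Therefore ∬_D (22) dA = 198π.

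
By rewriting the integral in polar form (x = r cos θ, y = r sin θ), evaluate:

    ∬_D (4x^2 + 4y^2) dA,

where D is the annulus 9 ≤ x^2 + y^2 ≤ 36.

The region D is 3 ≤ r ≤ 6, 0 ≤ θ ≤ 2π in polar coordinates, where x = r cos(θ), y = r sin(θ), and dA = r dr dθ.

Under the substitution, the integrand becomes 4r^2, so

    ∬_D (4x^2 + 4y^2) dA = ∫_{0}^{2π} ∫_{3}^{6} (4r^2) · r dr dθ.

Inner integral (in r): ∫_{3}^{6} (4r^2) · r dr = 1215.

Outer integral (in θ): ∫_{0}^{2π} (1215) dθ = 2430π.

Therefore ∬_D (4x^2 + 4y^2) dA = 2430π.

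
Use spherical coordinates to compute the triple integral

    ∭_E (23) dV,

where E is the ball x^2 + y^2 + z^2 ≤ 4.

In spherical coordinates, x = ρ sin(φ) cos(θ), y = ρ sin(φ) sin(θ), z = ρ cos(φ), and dV = ρ^2 sin(φ) dρ dφ dθ.

The integrand becomes 23, so

    ∭_E (23) dV = ∫_{0}^{2π} ∫_{0}^{π} ∫_{0}^{2} (23) · ρ^2 sin(φ) dρ dφ dθ.

Inner (ρ): 184sin(φ)/3.
Middle (φ): 368/3.
Outer (θ): 736π/3.

Therefore the triple integral equals 736π/3.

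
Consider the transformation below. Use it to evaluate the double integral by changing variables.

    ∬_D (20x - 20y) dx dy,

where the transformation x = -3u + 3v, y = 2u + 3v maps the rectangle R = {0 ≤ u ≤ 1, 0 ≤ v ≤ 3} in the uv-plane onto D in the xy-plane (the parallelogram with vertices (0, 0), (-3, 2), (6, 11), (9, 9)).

Compute the Jacobian determinant of (x, y) with respect to (u, v):

    ∂(x,y)/∂(u,v) = | -3  3 | = (-3)(3) - (3)(2) = -15.
                   | 2  3 |

Its absolute value is |J| = 15 (the area scaling factor).

Substituting x = -3u + 3v, y = 2u + 3v into the integrand,

    20x - 20y → -100u,

so the integral becomes

    ∬_R (-100u) · |J| du dv = ∫_0^1 ∫_0^3 (-1500u) dv du.

Inner (v): -4500u.
Outer (u): -2250.

Therefore ∬_D (20x - 20y) dx dy = -2250.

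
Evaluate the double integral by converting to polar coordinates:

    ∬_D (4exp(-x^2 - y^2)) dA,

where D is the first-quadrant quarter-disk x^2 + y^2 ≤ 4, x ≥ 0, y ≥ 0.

The region D is 0 ≤ r ≤ 2, 0 ≤ θ ≤ π/2 in polar coordinates, where x = r cos(θ), y = r sin(θ), and dA = r dr dθ.

Under the substitution, the integrand becomes 4exp(-r^2), so

    ∬_D (4exp(-x^2 - y^2)) dA = ∫_{0}^{π/2} ∫_{0}^{2} (4exp(-r^2)) · r dr dθ.

Inner integral (in r): ∫_{0}^{2} (4exp(-r^2)) · r dr = 2 - 2exp(-4).

Outer integral (in θ): ∫_{0}^{π/2} (2 - 2exp(-4)) dθ = -π exp(-4) + π.

Therefore ∬_D (4exp(-x^2 - y^2)) dA = -π exp(-4) + π.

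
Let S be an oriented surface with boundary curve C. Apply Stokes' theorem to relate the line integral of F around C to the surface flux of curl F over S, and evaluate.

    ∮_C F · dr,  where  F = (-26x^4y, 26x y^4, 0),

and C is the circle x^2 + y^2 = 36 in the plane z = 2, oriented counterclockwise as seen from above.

Let S be the flat disk x^2 + y^2 ≤ 36 in the plane z = 2, with upward unit normal n̂ = ẑ. By Stokes' theorem,

    ∮_C F · dr = ∬_S (∇ × F) · n̂ dS = ∬_D (curl F)_z dA,

where D is the disk x^2 + y^2 ≤ 36.

Compute the curl of F = (-26x^4y, 26x y^4, 0):
    (∇ × F)_x = ∂F_z/∂y - ∂F_y/∂z = 0,
    (∇ × F)_y = ∂F_x/∂z - ∂F_z/∂x = 0,
    (∇ × F)_z = ∂F_y/∂x - ∂F_x/∂y = 26x^4 + 26y^4.

On z = 2, (curl F)_z = 26x^4 + 26y^4.

Convert to polar (x = r cos θ, y = r sin θ, dA = r dr dθ); the integrand becomes 26r^4(sin(θ)^4 + cos(θ)^4), so

    ∬_D (curl F)_z dA = ∫_0^{2π} ∫_0^{6} (26r^4(sin(θ)^4 + cos(θ)^4)) · r dr dθ.

Inner (r from 0 to 6): 202176sin(θ)^4 + 202176cos(θ)^4.
Outer (θ from 0 to 2π): 303264π.

Therefore ∮_C F · dr = 303264π.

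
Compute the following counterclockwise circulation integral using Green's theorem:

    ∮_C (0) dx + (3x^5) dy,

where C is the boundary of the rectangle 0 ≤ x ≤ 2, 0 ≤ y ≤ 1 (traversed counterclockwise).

Green's theorem converts the closed line integral into a double integral over the enclosed region D:

    ∮_C P dx + Q dy = ∬_D (∂Q/∂x - ∂P/∂y) dA.

Here P = 0, Q = 3x^5, so

    ∂Q/∂x = 15x^4,    ∂P/∂y = 0,
    ∂Q/∂x - ∂P/∂y = 15x^4.

D is the region 0 ≤ x ≤ 2, 0 ≤ y ≤ 1. Evaluating the double integral:

    ∬_D (15x^4) dA = ∫_0^{2} ∫_0^{1} (15x^4) dy dx.

Inner (y from 0 to 1): 15x^4.
Outer (x from 0 to 2): 96.

Therefore ∮_C P dx + Q dy = 96.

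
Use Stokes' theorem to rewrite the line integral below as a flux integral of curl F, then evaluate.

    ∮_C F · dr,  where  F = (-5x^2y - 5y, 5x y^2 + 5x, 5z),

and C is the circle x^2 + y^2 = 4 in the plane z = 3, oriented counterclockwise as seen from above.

Let S be the flat disk x^2 + y^2 ≤ 4 in the plane z = 3, with upward unit normal n̂ = ẑ. By Stokes' theorem,

    ∮_C F · dr = ∬_S (∇ × F) · n̂ dS = ∬_D (curl F)_z dA,

where D is the disk x^2 + y^2 ≤ 4.

Compute the curl of F = (-5x^2y - 5y, 5x y^2 + 5x, 5z):
    (∇ × F)_x = ∂F_z/∂y - ∂F_y/∂z = 0,
    (∇ × F)_y = ∂F_x/∂z - ∂F_z/∂x = 0,
    (∇ × F)_z = ∂F_y/∂x - ∂F_x/∂y = 5x^2 + 5y^2 + 10.

On z = 3, (curl F)_z = 5x^2 + 5y^2 + 10.

Convert to polar (x = r cos θ, y = r sin θ, dA = r dr dθ); the integrand becomes 5r^2 + 10, so

    ∬_D (curl F)_z dA = ∫_0^{2π} ∫_0^{2} (5r^2 + 10) · r dr dθ.

Inner (r from 0 to 2): 40.
Outer (θ from 0 to 2π): 80π.

Therefore ∮_C F · dr = 80π.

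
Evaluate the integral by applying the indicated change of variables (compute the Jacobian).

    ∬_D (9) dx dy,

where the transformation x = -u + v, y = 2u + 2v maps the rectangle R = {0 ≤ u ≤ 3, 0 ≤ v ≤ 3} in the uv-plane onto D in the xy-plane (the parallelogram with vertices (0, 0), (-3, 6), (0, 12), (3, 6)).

Compute the Jacobian determinant of (x, y) with respect to (u, v):

    ∂(x,y)/∂(u,v) = | -1  1 | = (-1)(2) - (1)(2) = -4.
                   | 2  2 |

Its absolute value is |J| = 4 (the area scaling factor).

Substituting x = -u + v, y = 2u + 2v into the integrand,

    9 → 9,

so the integral becomes

    ∬_R (9) · |J| du dv = ∫_0^3 ∫_0^3 (36) dv du.

Inner (v): 108.
Outer (u): 324.

Therefore ∬_D (9) dx dy = 324.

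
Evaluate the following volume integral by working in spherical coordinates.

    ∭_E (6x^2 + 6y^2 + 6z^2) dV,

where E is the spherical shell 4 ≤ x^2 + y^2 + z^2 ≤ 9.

In spherical coordinates, x = ρ sin(φ) cos(θ), y = ρ sin(φ) sin(θ), z = ρ cos(φ), and dV = ρ^2 sin(φ) dρ dφ dθ.

The integrand becomes 6ρ^2, so

    ∭_E (6x^2 + 6y^2 + 6z^2) dV = ∫_{0}^{2π} ∫_{0}^{π} ∫_{2}^{3} (6ρ^2) · ρ^2 sin(φ) dρ dφ dθ.

Inner (ρ): 1266sin(φ)/5.
Middle (φ): 2532/5.
Outer (θ): 5064π/5.

Therefore the triple integral equals 5064π/5.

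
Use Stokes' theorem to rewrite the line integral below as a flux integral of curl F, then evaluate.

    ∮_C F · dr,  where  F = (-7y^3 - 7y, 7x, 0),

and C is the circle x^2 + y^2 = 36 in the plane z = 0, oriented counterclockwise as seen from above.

Let S be the flat disk x^2 + y^2 ≤ 36 in the plane z = 0, with upward unit normal n̂ = ẑ. By Stokes' theorem,

    ∮_C F · dr = ∬_S (∇ × F) · n̂ dS = ∬_D (curl F)_z dA,

where D is the disk x^2 + y^2 ≤ 36.

Compute the curl of F = (-7y^3 - 7y, 7x, 0):
    (∇ × F)_x = ∂F_z/∂y - ∂F_y/∂z = 0,
    (∇ × F)_y = ∂F_x/∂z - ∂F_z/∂x = 0,
    (∇ × F)_z = ∂F_y/∂x - ∂F_x/∂y = 21y^2 + 14.

On z = 0, (curl F)_z = 21y^2 + 14.

Convert to polar (x = r cos θ, y = r sin θ, dA = r dr dθ); the integrand becomes 21r^2sin(θ)^2 + 14, so

    ∬_D (curl F)_z dA = ∫_0^{2π} ∫_0^{6} (21r^2sin(θ)^2 + 14) · r dr dθ.

Inner (r from 0 to 6): 6804sin(θ)^2 + 252.
Outer (θ from 0 to 2π): 7308π.

Therefore ∮_C F · dr = 7308π.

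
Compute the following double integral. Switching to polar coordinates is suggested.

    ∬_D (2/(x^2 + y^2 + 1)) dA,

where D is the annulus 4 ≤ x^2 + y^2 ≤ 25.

The region D is 2 ≤ r ≤ 5, 0 ≤ θ ≤ 2π in polar coordinates, where x = r cos(θ), y = r sin(θ), and dA = r dr dθ.

Under the substitution, the integrand becomes 2/(r^2 + 1), so

    ∬_D (2/(x^2 + y^2 + 1)) dA = ∫_{0}^{2π} ∫_{2}^{5} (2/(r^2 + 1)) · r dr dθ.

Inner integral (in r): ∫_{2}^{5} (2/(r^2 + 1)) · r dr = log(26/5).

Outer integral (in θ): ∫_{0}^{2π} (log(26/5)) dθ = log((26/5)^(2π)).

Therefore ∬_D (2/(x^2 + y^2 + 1)) dA = log((26/5)^(2π)).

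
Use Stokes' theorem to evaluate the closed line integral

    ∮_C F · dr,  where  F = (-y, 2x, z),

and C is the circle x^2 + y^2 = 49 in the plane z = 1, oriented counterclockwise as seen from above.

Let S be the flat disk x^2 + y^2 ≤ 49 in the plane z = 1, with upward unit normal n̂ = ẑ. By Stokes' theorem,

    ∮_C F · dr = ∬_S (∇ × F) · n̂ dS = ∬_D (curl F)_z dA,

where D is the disk x^2 + y^2 ≤ 49.

Compute the curl of F = (-y, 2x, z):
    (∇ × F)_x = ∂F_z/∂y - ∂F_y/∂z = 0,
    (∇ × F)_y = ∂F_x/∂z - ∂F_z/∂x = 0,
    (∇ × F)_z = ∂F_y/∂x - ∂F_x/∂y = 3.

On z = 1, (curl F)_z = 3.

Convert to polar (x = r cos θ, y = r sin θ, dA = r dr dθ); the integrand becomes 3, so

    ∬_D (curl F)_z dA = ∫_0^{2π} ∫_0^{7} (3) · r dr dθ.

Inner (r from 0 to 7): 147/2.
Outer (θ from 0 to 2π): 147π.

Therefore ∮_C F · dr = 147π.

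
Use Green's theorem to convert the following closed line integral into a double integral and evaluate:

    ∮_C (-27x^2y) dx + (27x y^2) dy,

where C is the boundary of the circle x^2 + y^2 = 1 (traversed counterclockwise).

Green's theorem converts the closed line integral into a double integral over the enclosed region D:

    ∮_C P dx + Q dy = ∬_D (∂Q/∂x - ∂P/∂y) dA.

Here P = -27x^2y, Q = 27x y^2, so

    ∂Q/∂x = 27y^2,    ∂P/∂y = -27x^2,
    ∂Q/∂x - ∂P/∂y = 27x^2 + 27y^2.

D is the region x^2 + y^2 ≤ 1. Evaluating the double integral:

In polar coordinates (x = r cos θ, y = r sin θ, dA = r dr dθ) the integrand becomes 27r^2, so

    ∬_D (27x^2 + 27y^2) dA = ∫_0^{2π} ∫_0^{1} (27r^2) · r dr dθ.

Inner (r from 0 to 1): 27/4.
Outer (θ from 0 to 2π): 27π/2.

Therefore ∮_C P dx + Q dy = 27π/2.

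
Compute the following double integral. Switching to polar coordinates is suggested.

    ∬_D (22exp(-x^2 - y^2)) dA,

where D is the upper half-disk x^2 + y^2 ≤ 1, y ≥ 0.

The region D is 0 ≤ r ≤ 1, 0 ≤ θ ≤ π in polar coordinates, where x = r cos(θ), y = r sin(θ), and dA = r dr dθ.

Under the substitution, the integrand becomes 22exp(-r^2), so

    ∬_D (22exp(-x^2 - y^2)) dA = ∫_{0}^{π} ∫_{0}^{1} (22exp(-r^2)) · r dr dθ.

Inner integral (in r): ∫_{0}^{1} (22exp(-r^2)) · r dr = 11 - 11exp(-1).

Outer integral (in θ): ∫_{0}^{π} (11 - 11exp(-1)) dθ = -11π exp(-1) + 11π.

Therefore ∬_D (22exp(-x^2 - y^2)) dA = -11π exp(-1) + 11π.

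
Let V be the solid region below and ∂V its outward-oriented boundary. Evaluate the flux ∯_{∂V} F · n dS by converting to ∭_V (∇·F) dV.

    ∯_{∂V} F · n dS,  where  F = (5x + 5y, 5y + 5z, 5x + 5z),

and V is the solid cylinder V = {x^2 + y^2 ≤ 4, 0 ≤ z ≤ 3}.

By the divergence theorem,

    ∯_{∂V} F · n dS = ∭_V (∇ · F) dV.

Compute the divergence:
    ∇ · F = ∂F_x/∂x + ∂F_y/∂y + ∂F_z/∂z = 5 + 5 + 5 = 15.

In cylindrical coordinates, x = r cos(θ), y = r sin(θ), z = z, dV = r dr dθ dz, with 0 ≤ r ≤ 2, 0 ≤ θ ≤ 2π, 0 ≤ z ≤ 3.

The integrand, after substitution and multiplying by the volume element, becomes (15) · r, so

    ∭_V (∇·F) dV = ∫_0^{2π} ∫_0^{2} ∫_0^{3} (15) · r dz dr dθ.

Inner (z from 0 to 3): 45r.
Middle (r from 0 to 2): 90.
Outer (θ from 0 to 2π): 180π.

Therefore ∯_{∂V} F · n dS = 180π.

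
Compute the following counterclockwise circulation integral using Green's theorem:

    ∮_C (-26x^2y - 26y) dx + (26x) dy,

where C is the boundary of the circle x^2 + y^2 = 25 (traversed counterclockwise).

Green's theorem converts the closed line integral into a double integral over the enclosed region D:

    ∮_C P dx + Q dy = ∬_D (∂Q/∂x - ∂P/∂y) dA.

Here P = -26x^2y - 26y, Q = 26x, so

    ∂Q/∂x = 26,    ∂P/∂y = -26x^2 - 26,
    ∂Q/∂x - ∂P/∂y = 26x^2 + 52.

D is the region x^2 + y^2 ≤ 25. Evaluating the double integral:

In polar coordinates (x = r cos θ, y = r sin θ, dA = r dr dθ) the integrand becomes 26r^2cos(θ)^2 + 52, so

    ∬_D (26x^2 + 52) dA = ∫_0^{2π} ∫_0^{5} (26r^2cos(θ)^2 + 52) · r dr dθ.

Inner (r from 0 to 5): 8125cos(θ)^2/2 + 650.
Outer (θ from 0 to 2π): 10725π/2.

Therefore ∮_C P dx + Q dy = 10725π/2.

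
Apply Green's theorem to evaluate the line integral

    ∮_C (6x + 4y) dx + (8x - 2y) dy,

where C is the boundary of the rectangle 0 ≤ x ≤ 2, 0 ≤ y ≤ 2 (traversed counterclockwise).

Green's theorem converts the closed line integral into a double integral over the enclosed region D:

    ∮_C P dx + Q dy = ∬_D (∂Q/∂x - ∂P/∂y) dA.

Here P = 6x + 4y, Q = 8x - 2y, so

    ∂Q/∂x = 8,    ∂P/∂y = 4,
    ∂Q/∂x - ∂P/∂y = 4.

D is the region 0 ≤ x ≤ 2, 0 ≤ y ≤ 2. Evaluating the double integral:

    ∬_D (4) dA = ∫_0^{2} ∫_0^{2} (4) dy dx.

Inner (y from 0 to 2): 8.
Outer (x from 0 to 2): 16.

Therefore ∮_C P dx + Q dy = 16.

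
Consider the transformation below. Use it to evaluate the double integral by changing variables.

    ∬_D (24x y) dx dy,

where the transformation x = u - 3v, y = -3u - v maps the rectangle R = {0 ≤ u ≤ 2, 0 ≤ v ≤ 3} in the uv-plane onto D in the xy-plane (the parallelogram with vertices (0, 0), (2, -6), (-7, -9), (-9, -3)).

Compute the Jacobian determinant of (x, y) with respect to (u, v):

    ∂(x,y)/∂(u,v) = | 1  -3 | = (1)(-1) - (-3)(-3) = -10.
                   | -3  -1 |

Its absolute value is |J| = 10 (the area scaling factor).

Substituting x = u - 3v, y = -3u - v into the integrand,

    24x y → -72u^2 + 192u v + 72v^2,

so the integral becomes

    ∬_R (-72u^2 + 192u v + 72v^2) · |J| du dv = ∫_0^2 ∫_0^3 (-720u^2 + 1920u v + 720v^2) dv du.

Inner (v): -2160u^2 + 8640u + 6480.
Outer (u): 24480.

Therefore ∬_D (24x y) dx dy = 24480.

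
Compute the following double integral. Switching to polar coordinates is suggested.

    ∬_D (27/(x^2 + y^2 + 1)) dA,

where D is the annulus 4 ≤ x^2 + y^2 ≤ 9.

The region D is 2 ≤ r ≤ 3, 0 ≤ θ ≤ 2π in polar coordinates, where x = r cos(θ), y = r sin(θ), and dA = r dr dθ.

Under the substitution, the integrand becomes 27/(r^2 + 1), so

    ∬_D (27/(x^2 + y^2 + 1)) dA = ∫_{0}^{2π} ∫_{2}^{3} (27/(r^2 + 1)) · r dr dθ.

Inner integral (in r): ∫_{2}^{3} (27/(r^2 + 1)) · r dr = 27log(2)/2.

Outer integral (in θ): ∫_{0}^{2π} (27log(2)/2) dθ = 27π log(2).

Therefore ∬_D (27/(x^2 + y^2 + 1)) dA = 27π log(2).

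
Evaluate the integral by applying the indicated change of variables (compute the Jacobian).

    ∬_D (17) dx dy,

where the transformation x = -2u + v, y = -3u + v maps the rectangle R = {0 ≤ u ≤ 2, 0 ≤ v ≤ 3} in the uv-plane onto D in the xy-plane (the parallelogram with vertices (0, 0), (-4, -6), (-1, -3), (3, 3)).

Compute the Jacobian determinant of (x, y) with respect to (u, v):

    ∂(x,y)/∂(u,v) = | -2  1 | = (-2)(1) - (1)(-3) = 1.
                   | -3  1 |

Its absolute value is |J| = 1 (the area scaling factor).

Substituting x = -2u + v, y = -3u + v into the integrand,

    17 → 17,

so the integral becomes

    ∬_R (17) · |J| du dv = ∫_0^2 ∫_0^3 (17) dv du.

Inner (v): 51.
Outer (u): 102.

Therefore ∬_D (17) dx dy = 102.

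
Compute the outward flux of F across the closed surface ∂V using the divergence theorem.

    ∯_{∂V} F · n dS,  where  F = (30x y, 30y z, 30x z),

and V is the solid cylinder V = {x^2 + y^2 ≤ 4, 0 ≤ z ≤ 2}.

By the divergence theorem,

    ∯_{∂V} F · n dS = ∭_V (∇ · F) dV.

Compute the divergence:
    ∇ · F = ∂F_x/∂x + ∂F_y/∂y + ∂F_z/∂z = 30y + 30z + 30x = 30x + 30y + 30z.

In cylindrical coordinates, x = r cos(θ), y = r sin(θ), z = z, dV = r dr dθ dz, with 0 ≤ r ≤ 2, 0 ≤ θ ≤ 2π, 0 ≤ z ≤ 2.

The integrand, after substitution and multiplying by the volume element, becomes (30sqrt(2)r sin(θ + π/4) + 30z) · r, so

    ∭_V (∇·F) dV = ∫_0^{2π} ∫_0^{2} ∫_0^{2} (30sqrt(2)r sin(θ + π/4) + 30z) · r dz dr dθ.

Inner (z from 0 to 2): 60r (sqrt(2)r sin(θ + π/4) + 1).
Middle (r from 0 to 2): 160sqrt(2)sin(θ + π/4) + 120.
Outer (θ from 0 to 2π): 240π.

Therefore ∯_{∂V} F · n dS = 240π.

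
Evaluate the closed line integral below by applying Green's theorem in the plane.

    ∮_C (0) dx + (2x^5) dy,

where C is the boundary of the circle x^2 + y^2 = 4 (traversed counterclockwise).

Green's theorem converts the closed line integral into a double integral over the enclosed region D:

    ∮_C P dx + Q dy = ∬_D (∂Q/∂x - ∂P/∂y) dA.

Here P = 0, Q = 2x^5, so

    ∂Q/∂x = 10x^4,    ∂P/∂y = 0,
    ∂Q/∂x - ∂P/∂y = 10x^4.

D is the region x^2 + y^2 ≤ 4. Evaluating the double integral:

In polar coordinates (x = r cos θ, y = r sin θ, dA = r dr dθ) the integrand becomes 10r^4cos(θ)^4, so

    ∬_D (10x^4) dA = ∫_0^{2π} ∫_0^{2} (10r^4cos(θ)^4) · r dr dθ.

Inner (r from 0 to 2): 320cos(θ)^4/3.
Outer (θ from 0 to 2π): 80π.

Therefore ∮_C P dx + Q dy = 80π.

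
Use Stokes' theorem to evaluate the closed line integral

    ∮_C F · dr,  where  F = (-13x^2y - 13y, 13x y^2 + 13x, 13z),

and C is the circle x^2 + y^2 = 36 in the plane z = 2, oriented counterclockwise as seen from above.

Let S be the flat disk x^2 + y^2 ≤ 36 in the plane z = 2, with upward unit normal n̂ = ẑ. By Stokes' theorem,

    ∮_C F · dr = ∬_S (∇ × F) · n̂ dS = ∬_D (curl F)_z dA,

where D is the disk x^2 + y^2 ≤ 36.

Compute the curl of F = (-13x^2y - 13y, 13x y^2 + 13x, 13z):
    (∇ × F)_x = ∂F_z/∂y - ∂F_y/∂z = 0,
    (∇ × F)_y = ∂F_x/∂z - ∂F_z/∂x = 0,
    (∇ × F)_z = ∂F_y/∂x - ∂F_x/∂y = 13x^2 + 13y^2 + 26.

On z = 2, (curl F)_z = 13x^2 + 13y^2 + 26.

Convert to polar (x = r cos θ, y = r sin θ, dA = r dr dθ); the integrand becomes 13r^2 + 26, so

    ∬_D (curl F)_z dA = ∫_0^{2π} ∫_0^{6} (13r^2 + 26) · r dr dθ.

Inner (r from 0 to 6): 4680.
Outer (θ from 0 to 2π): 9360π.

Therefore ∮_C F · dr = 9360π.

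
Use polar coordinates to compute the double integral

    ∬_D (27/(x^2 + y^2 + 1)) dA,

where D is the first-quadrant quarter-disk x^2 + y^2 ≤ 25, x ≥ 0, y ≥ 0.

The region D is 0 ≤ r ≤ 5, 0 ≤ θ ≤ π/2 in polar coordinates, where x = r cos(θ), y = r sin(θ), and dA = r dr dθ.

Under the substitution, the integrand becomes 27/(r^2 + 1), so

    ∬_D (27/(x^2 + y^2 + 1)) dA = ∫_{0}^{π/2} ∫_{0}^{5} (27/(r^2 + 1)) · r dr dθ.

Inner integral (in r): ∫_{0}^{5} (27/(r^2 + 1)) · r dr = 27log(26)/2.

Outer integral (in θ): ∫_{0}^{π/2} (27log(26)/2) dθ = 27π log(26)/4.

Therefore ∬_D (27/(x^2 + y^2 + 1)) dA = 27π log(26)/4.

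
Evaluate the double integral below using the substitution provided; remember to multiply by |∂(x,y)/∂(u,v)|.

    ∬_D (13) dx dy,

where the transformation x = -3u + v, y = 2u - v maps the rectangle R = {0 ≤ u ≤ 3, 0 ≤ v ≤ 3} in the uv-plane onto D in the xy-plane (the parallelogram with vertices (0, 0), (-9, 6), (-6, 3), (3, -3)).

Compute the Jacobian determinant of (x, y) with respect to (u, v):

    ∂(x,y)/∂(u,v) = | -3  1 | = (-3)(-1) - (1)(2) = 1.
                   | 2  -1 |

Its absolute value is |J| = 1 (the area scaling factor).

Substituting x = -3u + v, y = 2u - v into the integrand,

    13 → 13,

so the integral becomes

    ∬_R (13) · |J| du dv = ∫_0^3 ∫_0^3 (13) dv du.

Inner (v): 39.
Outer (u): 117.

Therefore ∬_D (13) dx dy = 117.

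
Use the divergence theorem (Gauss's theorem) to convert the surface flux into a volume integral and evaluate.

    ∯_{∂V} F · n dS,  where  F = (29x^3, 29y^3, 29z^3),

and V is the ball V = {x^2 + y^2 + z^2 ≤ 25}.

By the divergence theorem,

    ∯_{∂V} F · n dS = ∭_V (∇ · F) dV.

Compute the divergence:
    ∇ · F = ∂F_x/∂x + ∂F_y/∂y + ∂F_z/∂z = 87x^2 + 87y^2 + 87z^2.

In spherical coordinates, x = ρ sin(φ) cos(θ), y = ρ sin(φ) sin(θ), z = ρ cos(φ), dV = ρ^2 sin(φ) dρ dφ dθ, with 0 ≤ ρ ≤ 5, 0 ≤ φ ≤ π, 0 ≤ θ ≤ 2π.

The integrand, after substitution and multiplying by the volume element, becomes (87ρ^2) · ρ^2 sin(φ), so

    ∭_V (∇·F) dV = ∫_0^{2π} ∫_0^{π} ∫_0^{5} (87ρ^2) · ρ^2 sin(φ) dρ dφ dθ.

Inner (ρ from 0 to 5): 54375sin(φ).
Middle (φ from 0 to π): 108750.
Outer (θ from 0 to 2π): 217500π.

Therefore ∯_{∂V} F · n dS = 217500π.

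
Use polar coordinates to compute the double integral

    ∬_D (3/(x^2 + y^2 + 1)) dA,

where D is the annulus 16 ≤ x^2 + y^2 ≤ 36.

The region D is 4 ≤ r ≤ 6, 0 ≤ θ ≤ 2π in polar coordinates, where x = r cos(θ), y = r sin(θ), and dA = r dr dθ.

Under the substitution, the integrand becomes 3/(r^2 + 1), so

    ∬_D (3/(x^2 + y^2 + 1)) dA = ∫_{0}^{2π} ∫_{4}^{6} (3/(r^2 + 1)) · r dr dθ.

Inner integral (in r): ∫_{4}^{6} (3/(r^2 + 1)) · r dr = log(37sqrt(629)/289).

Outer integral (in θ): ∫_{0}^{2π} (log(37sqrt(629)/289)) dθ = log((37sqrt(629)/289)^(2π)).

Therefore ∬_D (3/(x^2 + y^2 + 1)) dA = log((37sqrt(629)/289)^(2π)).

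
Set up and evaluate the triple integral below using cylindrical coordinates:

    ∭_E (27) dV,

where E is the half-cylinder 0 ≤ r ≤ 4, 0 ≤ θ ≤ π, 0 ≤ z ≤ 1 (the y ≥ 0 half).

In cylindrical coordinates, x = r cos(θ), y = r sin(θ), z = z, and dV = r dr dθ dz.

The integrand becomes 27, so

    ∭_E (27) dV = ∫_{0}^{π} ∫_{0}^{4} ∫_{0}^{1} (27) · r dz dr dθ.

Inner (z): 27r.
Middle (r from 0 to 4): 216.
Outer (θ): 216π.

Therefore the triple integral equals 216π.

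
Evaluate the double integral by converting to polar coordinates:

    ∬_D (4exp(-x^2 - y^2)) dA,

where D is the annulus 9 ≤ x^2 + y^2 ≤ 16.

The region D is 3 ≤ r ≤ 4, 0 ≤ θ ≤ 2π in polar coordinates, where x = r cos(θ), y = r sin(θ), and dA = r dr dθ.

Under the substitution, the integrand becomes 4exp(-r^2), so

    ∬_D (4exp(-x^2 - y^2)) dA = ∫_{0}^{2π} ∫_{3}^{4} (4exp(-r^2)) · r dr dθ.

Inner integral (in r): ∫_{3}^{4} (4exp(-r^2)) · r dr = -(2 - 2exp(7))exp(-16).

Outer integral (in θ): ∫_{0}^{2π} (-(2 - 2exp(7))exp(-16)) dθ = -4π (1 - exp(7))exp(-16).

Therefore ∬_D (4exp(-x^2 - y^2)) dA = -4π (1 - exp(7))exp(-16).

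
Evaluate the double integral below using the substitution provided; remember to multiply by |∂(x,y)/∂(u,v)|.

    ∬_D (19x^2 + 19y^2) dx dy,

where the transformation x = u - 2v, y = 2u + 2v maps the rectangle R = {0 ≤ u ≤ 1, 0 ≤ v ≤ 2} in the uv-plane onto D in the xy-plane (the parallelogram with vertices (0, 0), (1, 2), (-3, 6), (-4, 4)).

Compute the Jacobian determinant of (x, y) with respect to (u, v):

    ∂(x,y)/∂(u,v) = | 1  -2 | = (1)(2) - (-2)(2) = 6.
                   | 2  2 |

Its absolute value is |J| = 6 (the area scaling factor).

Substituting x = u - 2v, y = 2u + 2v into the integrand,

    19x^2 + 19y^2 → 95u^2 + 76u v + 152v^2,

so the integral becomes

    ∬_R (95u^2 + 76u v + 152v^2) · |J| du dv = ∫_0^1 ∫_0^2 (570u^2 + 456u v + 912v^2) dv du.

Inner (v): 1140u^2 + 912u + 2432.
Outer (u): 3268.

Therefore ∬_D (19x^2 + 19y^2) dx dy = 3268.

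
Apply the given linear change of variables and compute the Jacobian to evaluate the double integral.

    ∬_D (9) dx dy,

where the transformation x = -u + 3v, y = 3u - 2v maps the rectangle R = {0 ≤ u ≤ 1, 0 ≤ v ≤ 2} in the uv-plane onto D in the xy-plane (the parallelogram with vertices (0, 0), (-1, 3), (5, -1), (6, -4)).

Compute the Jacobian determinant of (x, y) with respect to (u, v):

    ∂(x,y)/∂(u,v) = | -1  3 | = (-1)(-2) - (3)(3) = -7.
                   | 3  -2 |

Its absolute value is |J| = 7 (the area scaling factor).

Substituting x = -u + 3v, y = 3u - 2v into the integrand,

    9 → 9,

so the integral becomes

    ∬_R (9) · |J| du dv = ∫_0^1 ∫_0^2 (63) dv du.

Inner (v): 126.
Outer (u): 126.

Therefore ∬_D (9) dx dy = 126.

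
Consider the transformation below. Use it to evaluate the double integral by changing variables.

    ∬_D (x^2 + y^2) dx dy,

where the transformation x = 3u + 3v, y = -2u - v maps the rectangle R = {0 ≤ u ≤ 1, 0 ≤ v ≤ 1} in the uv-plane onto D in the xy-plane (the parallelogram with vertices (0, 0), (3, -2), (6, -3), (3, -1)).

Compute the Jacobian determinant of (x, y) with respect to (u, v):

    ∂(x,y)/∂(u,v) = | 3  3 | = (3)(-1) - (3)(-2) = 3.
                   | -2  -1 |

Its absolute value is |J| = 3 (the area scaling factor).

Substituting x = 3u + 3v, y = -2u - v into the integrand,

    x^2 + y^2 → 13u^2 + 22u v + 10v^2,

so the integral becomes

    ∬_R (13u^2 + 22u v + 10v^2) · |J| du dv = ∫_0^1 ∫_0^1 (39u^2 + 66u v + 30v^2) dv du.

Inner (v): 39u^2 + 33u + 10.
Outer (u): 79/2.

Therefore ∬_D (x^2 + y^2) dx dy = 79/2.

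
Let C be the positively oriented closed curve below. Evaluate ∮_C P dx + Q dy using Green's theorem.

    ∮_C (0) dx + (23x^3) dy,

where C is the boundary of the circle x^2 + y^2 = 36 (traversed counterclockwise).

Green's theorem converts the closed line integral into a double integral over the enclosed region D:

    ∮_C P dx + Q dy = ∬_D (∂Q/∂x - ∂P/∂y) dA.

Here P = 0, Q = 23x^3, so

    ∂Q/∂x = 69x^2,    ∂P/∂y = 0,
    ∂Q/∂x - ∂P/∂y = 69x^2.

D is the region x^2 + y^2 ≤ 36. Evaluating the double integral:

In polar coordinates (x = r cos θ, y = r sin θ, dA = r dr dθ) the integrand becomes 69r^2cos(θ)^2, so

    ∬_D (69x^2) dA = ∫_0^{2π} ∫_0^{6} (69r^2cos(θ)^2) · r dr dθ.

Inner (r from 0 to 6): 22356cos(θ)^2.
Outer (θ from 0 to 2π): 22356π.

Therefore ∮_C P dx + Q dy = 22356π.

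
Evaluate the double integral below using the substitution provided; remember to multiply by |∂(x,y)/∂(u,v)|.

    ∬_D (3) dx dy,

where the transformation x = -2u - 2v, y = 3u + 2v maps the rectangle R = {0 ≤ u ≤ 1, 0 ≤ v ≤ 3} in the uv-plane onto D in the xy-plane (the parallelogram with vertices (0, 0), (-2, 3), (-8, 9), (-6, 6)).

Compute the Jacobian determinant of (x, y) with respect to (u, v):

    ∂(x,y)/∂(u,v) = | -2  -2 | = (-2)(2) - (-2)(3) = 2.
                   | 3  2 |

Its absolute value is |J| = 2 (the area scaling factor).

Substituting x = -2u - 2v, y = 3u + 2v into the integrand,

    3 → 3,

so the integral becomes

    ∬_R (3) · |J| du dv = ∫_0^1 ∫_0^3 (6) dv du.

Inner (v): 18.
Outer (u): 18.

Therefore ∬_D (3) dx dy = 18.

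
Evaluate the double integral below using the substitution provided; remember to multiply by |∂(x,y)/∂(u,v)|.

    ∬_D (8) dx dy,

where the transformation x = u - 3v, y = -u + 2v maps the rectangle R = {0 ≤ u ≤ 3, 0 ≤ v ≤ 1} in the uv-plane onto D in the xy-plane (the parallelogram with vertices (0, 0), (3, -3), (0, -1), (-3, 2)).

Compute the Jacobian determinant of (x, y) with respect to (u, v):

    ∂(x,y)/∂(u,v) = | 1  -3 | = (1)(2) - (-3)(-1) = -1.
                   | -1  2 |

Its absolute value is |J| = 1 (the area scaling factor).

Substituting x = u - 3v, y = -u + 2v into the integrand,

    8 → 8,

so the integral becomes

    ∬_R (8) · |J| du dv = ∫_0^3 ∫_0^1 (8) dv du.

Inner (v): 8.
Outer (u): 24.

Therefore ∬_D (8) dx dy = 24.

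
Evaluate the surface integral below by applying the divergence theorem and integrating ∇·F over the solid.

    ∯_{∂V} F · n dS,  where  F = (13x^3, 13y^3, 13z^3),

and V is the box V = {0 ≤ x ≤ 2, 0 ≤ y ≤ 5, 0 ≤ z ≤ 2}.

By the divergence theorem,

    ∯_{∂V} F · n dS = ∭_V (∇ · F) dV.

Compute the divergence:
    ∇ · F = ∂F_x/∂x + ∂F_y/∂y + ∂F_z/∂z = 39x^2 + 39y^2 + 39z^2.

V is a rectangular box, so dV = dx dy dz with 0 ≤ x ≤ 2, 0 ≤ y ≤ 5, 0 ≤ z ≤ 2.

Integrate (39x^2 + 39y^2 + 39z^2) over V as an iterated integral:

    ∭_V (∇·F) dV = ∫_0^{2} ∫_0^{5} ∫_0^{2} (39x^2 + 39y^2 + 39z^2) dz dy dx.

Inner (z from 0 to 2): 78x^2 + 78y^2 + 104.
Middle (y from 0 to 5): 390x^2 + 3770.
Outer (x from 0 to 2): 8580.

Therefore ∯_{∂V} F · n dS = 8580.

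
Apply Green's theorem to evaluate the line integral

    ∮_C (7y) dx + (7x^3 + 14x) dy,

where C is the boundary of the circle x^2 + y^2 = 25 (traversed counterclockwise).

Green's theorem converts the closed line integral into a double integral over the enclosed region D:

    ∮_C P dx + Q dy = ∬_D (∂Q/∂x - ∂P/∂y) dA.

Here P = 7y, Q = 7x^3 + 14x, so

    ∂Q/∂x = 21x^2 + 14,    ∂P/∂y = 7,
    ∂Q/∂x - ∂P/∂y = 21x^2 + 7.

D is the region x^2 + y^2 ≤ 25. Evaluating the double integral:

In polar coordinates (x = r cos θ, y = r sin θ, dA = r dr dθ) the integrand becomes 21r^2cos(θ)^2 + 7, so

    ∬_D (21x^2 + 7) dA = ∫_0^{2π} ∫_0^{5} (21r^2cos(θ)^2 + 7) · r dr dθ.

Inner (r from 0 to 5): 13125cos(θ)^2/4 + 175/2.
Outer (θ from 0 to 2π): 13825π/4.

Therefore ∮_C P dx + Q dy = 13825π/4.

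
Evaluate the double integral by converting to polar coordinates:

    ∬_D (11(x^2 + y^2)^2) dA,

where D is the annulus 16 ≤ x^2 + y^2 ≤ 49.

The region D is 4 ≤ r ≤ 7, 0 ≤ θ ≤ 2π in polar coordinates, where x = r cos(θ), y = r sin(θ), and dA = r dr dθ.

Under the substitution, the integrand becomes 11r^4, so

    ∬_D (11(x^2 + y^2)^2) dA = ∫_{0}^{2π} ∫_{4}^{7} (11r^4) · r dr dθ.

Inner integral (in r): ∫_{4}^{7} (11r^4) · r dr = 416361/2.

Outer integral (in θ): ∫_{0}^{2π} (416361/2) dθ = 416361π.

Therefore ∬_D (11(x^2 + y^2)^2) dA = 416361π.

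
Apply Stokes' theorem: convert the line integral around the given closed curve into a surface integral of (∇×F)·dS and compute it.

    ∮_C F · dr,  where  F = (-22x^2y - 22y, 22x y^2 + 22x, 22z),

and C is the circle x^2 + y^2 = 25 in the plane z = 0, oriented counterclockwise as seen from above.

Let S be the flat disk x^2 + y^2 ≤ 25 in the plane z = 0, with upward unit normal n̂ = ẑ. By Stokes' theorem,

    ∮_C F · dr = ∬_S (∇ × F) · n̂ dS = ∬_D (curl F)_z dA,

where D is the disk x^2 + y^2 ≤ 25.

Compute the curl of F = (-22x^2y - 22y, 22x y^2 + 22x, 22z):
    (∇ × F)_x = ∂F_z/∂y - ∂F_y/∂z = 0,
    (∇ × F)_y = ∂F_x/∂z - ∂F_z/∂x = 0,
    (∇ × F)_z = ∂F_y/∂x - ∂F_x/∂y = 22x^2 + 22y^2 + 44.

On z = 0, (curl F)_z = 22x^2 + 22y^2 + 44.

Convert to polar (x = r cos θ, y = r sin θ, dA = r dr dθ); the integrand becomes 22r^2 + 44, so

    ∬_D (curl F)_z dA = ∫_0^{2π} ∫_0^{5} (22r^2 + 44) · r dr dθ.

Inner (r from 0 to 5): 7975/2.
Outer (θ from 0 to 2π): 7975π.

Therefore ∮_C F · dr = 7975π.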